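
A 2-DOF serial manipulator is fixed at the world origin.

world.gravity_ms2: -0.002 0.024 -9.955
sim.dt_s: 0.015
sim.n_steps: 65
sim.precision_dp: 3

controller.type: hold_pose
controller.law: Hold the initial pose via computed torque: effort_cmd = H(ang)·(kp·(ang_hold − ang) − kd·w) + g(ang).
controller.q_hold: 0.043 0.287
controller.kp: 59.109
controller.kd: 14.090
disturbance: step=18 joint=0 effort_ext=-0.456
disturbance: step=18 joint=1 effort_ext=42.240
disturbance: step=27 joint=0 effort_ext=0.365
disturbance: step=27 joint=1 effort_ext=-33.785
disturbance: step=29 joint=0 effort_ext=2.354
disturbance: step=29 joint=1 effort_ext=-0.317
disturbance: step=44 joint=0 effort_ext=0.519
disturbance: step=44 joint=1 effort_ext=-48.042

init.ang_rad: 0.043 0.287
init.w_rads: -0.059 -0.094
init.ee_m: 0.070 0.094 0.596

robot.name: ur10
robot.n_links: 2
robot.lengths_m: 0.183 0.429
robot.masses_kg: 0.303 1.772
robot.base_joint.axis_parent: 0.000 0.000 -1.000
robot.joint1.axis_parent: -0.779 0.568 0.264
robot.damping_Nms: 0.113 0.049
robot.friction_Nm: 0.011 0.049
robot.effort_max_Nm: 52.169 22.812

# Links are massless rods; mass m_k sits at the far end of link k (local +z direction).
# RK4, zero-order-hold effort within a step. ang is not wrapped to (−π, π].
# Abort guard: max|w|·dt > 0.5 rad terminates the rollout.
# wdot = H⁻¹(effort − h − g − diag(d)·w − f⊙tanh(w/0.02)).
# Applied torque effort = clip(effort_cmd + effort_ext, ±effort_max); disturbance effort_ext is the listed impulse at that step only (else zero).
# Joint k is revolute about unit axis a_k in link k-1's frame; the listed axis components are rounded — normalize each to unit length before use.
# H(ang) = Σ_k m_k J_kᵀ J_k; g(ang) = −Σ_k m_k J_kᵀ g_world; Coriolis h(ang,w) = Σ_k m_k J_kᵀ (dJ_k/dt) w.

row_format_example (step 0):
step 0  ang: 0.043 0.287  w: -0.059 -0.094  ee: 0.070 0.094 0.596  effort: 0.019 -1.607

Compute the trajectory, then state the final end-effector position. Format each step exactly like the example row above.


step 1  ang: 0.042 0.286  w: -0.036 -0.072  ee: 0.069 0.094 0.596  effort: 0.013 -1.671
step 2  ang: 0.042 0.285  w: -0.020 -0.053  ee: 0.069 0.094 0.596  effort: 0.009 -1.727
step 3  ang: 0.042 0.284  w: -0.009 -0.037  ee: 0.069 0.094 0.596  effort: 0.006 -1.777
step 4  ang: 0.042 0.284  w: -0.003 -0.025  ee: 0.069 0.093 0.596  effort: 0.005 -1.819
step 5  ang: 0.042 0.283  w: -0.000 -0.015  ee: 0.069 0.093 0.596  effort: 0.004 -1.854
step 6  ang: 0.042 0.283  w: 0.001 -0.007  ee: 0.069 0.093 0.596  effort: 0.004 -1.882
step 7  ang: 0.042 0.283  w: 0.002 -0.002  ee: 0.069 0.093 0.596  effort: 0.004 -1.904
step 8  ang: 0.042 0.283  w: 0.002 0.002  ee: 0.069 0.093 0.596  effort: 0.004 -1.920
step 9  ang: 0.042 0.283  w: 0.002 0.005  ee: 0.069 0.093 0.596  effort: 0.004 -1.932
step 10  ang: 0.042 0.283  w: 0.002 0.006  ee: 0.069 0.093 0.596  effort: 0.004 -1.941
step 11  ang: 0.042 0.283  w: 0.002 0.007  ee: 0.069 0.093 0.596  effort: 0.004 -1.949
step 12  ang: 0.042 0.284  w: 0.002 0.008  ee: 0.069 0.093 0.596  effort: 0.004 -1.955
step 13  ang: 0.042 0.284  w: 0.002 0.009  ee: 0.069 0.093 0.596  effort: 0.004 -1.960
step 14  ang: 0.042 0.284  w: 0.002 0.009  ee: 0.069 0.093 0.596  effort: 0.004 -1.964
step 15  ang: 0.042 0.284  w: 0.002 0.009  ee: 0.069 0.093 0.596  effort: 0.004 -1.967
step 16  ang: 0.042 0.284  w: 0.002 0.009  ee: 0.069 0.093 0.596  effort: 0.004 -1.970
step 17  ang: 0.042 0.284  w: 0.002 0.008  ee: 0.069 0.094 0.596  effort: 0.004 -1.972
step 18  ang: 0.042 0.284  w: 0.001 0.008  ee: 0.069 0.094 0.596  effort: -0.452 22.812
step 19  ang: 0.041 0.294  w: -0.093 1.231  ee: 0.071 0.097 0.595  effort: 0.101 -7.434
step 20  ang: 0.040 0.310  w: -0.042 0.963  ee: 0.074 0.102 0.593  effort: 0.082 -6.693
step 21  ang: 0.040 0.323  w: -0.015 0.737  ee: 0.077 0.106 0.591  effort: 0.068 -6.039
step 22  ang: 0.040 0.332  w: -0.002 0.547  ee: 0.079 0.110 0.590  effort: 0.057 -5.465
step 23  ang: 0.040 0.339  w: 0.003 0.389  ee: 0.081 0.112 0.589  effort: 0.048 -4.961
step 24  ang: 0.040 0.344  w: 0.005 0.258  ee: 0.082 0.113 0.589  effort: 0.041 -4.519
step 25  ang: 0.040 0.347  w: 0.005 0.150  ee: 0.082 0.114 0.588  effort: 0.035 -4.134
step 26  ang: 0.040 0.349  w: 0.005 0.063  ee: 0.083 0.115 0.588  effort: 0.030 -3.799
step 27  ang: 0.040 0.349  w: 0.005 -0.007  ee: 0.083 0.115 0.588  effort: 0.390 -22.812
step 28  ang: 0.040 0.342  w: 0.035 -1.012  ee: 0.081 0.113 0.589  effort: -0.058 0.976
step 29  ang: 0.041 0.328  w: 0.036 -0.844  ee: 0.078 0.108 0.591  effort: 2.306 0.284
step 30  ang: 0.050 0.316  w: 1.201 -0.697  ee: 0.077 0.103 0.592  effort: -0.538 0.324
step 31  ang: 0.066 0.307  w: 0.933 -0.569  ee: 0.076 0.099 0.593  effort: -0.424 -0.008
step 32  ang: 0.078 0.299  w: 0.697 -0.461  ee: 0.076 0.096 0.594  effort: -0.331 -0.290
step 33  ang: 0.087 0.293  w: 0.496 -0.370  ee: 0.075 0.093 0.595  effort: -0.256 -0.532
step 34  ang: 0.093 0.288  w: 0.330 -0.294  ee: 0.074 0.091 0.596  effort: -0.197 -0.742
step 35  ang: 0.097 0.284  w: 0.197 -0.230  ee: 0.074 0.089 0.596  effort: -0.150 -0.924
step 36  ang: 0.099 0.281  w: 0.093 -0.177  ee: 0.073 0.088 0.596  effort: -0.114 -1.083
step 37  ang: 0.100 0.278  w: 0.014 -0.131  ee: 0.073 0.088 0.597  effort: -0.086 -1.223
step 38  ang: 0.100 0.277  w: -0.036 -0.094  ee: 0.072 0.087 0.597  effort: -0.068 -1.345
step 39  ang: 0.099 0.276  w: -0.068 -0.062  ee: 0.072 0.087 0.597  effort: -0.055 -1.451
step 40  ang: 0.098 0.275  w: -0.090 -0.037  ee: 0.072 0.087 0.597  effort: -0.045 -1.544
step 41  ang: 0.097 0.275  w: -0.105 -0.016  ee: 0.071 0.087 0.597  effort: -0.037 -1.624
step 42  ang: 0.095 0.274  w: -0.115 -0.000  ee: 0.071 0.087 0.597  effort: -0.031 -1.688
step 43  ang: 0.093 0.274  w: -0.120 0.011  ee: 0.071 0.087 0.597  effort: -0.027 -1.737
step 44  ang: 0.091 0.275  w: -0.123 0.018  ee: 0.071 0.087 0.597  effort: 0.496 -22.812
step 45  ang: 0.091 0.267  w: 0.087 -1.011  ee: 0.069 0.085 0.598  effort: -0.127 2.814
step 46  ang: 0.092 0.254  w: 0.026 -0.777  ee: 0.066 0.080 0.599  effort: -0.093 2.145
step 47  ang: 0.092 0.244  w: -0.019 -0.581  ee: 0.064 0.077 0.600  effort: -0.069 1.557
step 48  ang: 0.092 0.236  w: -0.046 -0.418  ee: 0.062 0.075 0.601  effort: -0.054 1.041
step 49  ang: 0.091 0.231  w: -0.065 -0.282  ee: 0.060 0.073 0.601  effort: -0.043 0.590
step 50  ang: 0.090 0.228  w: -0.077 -0.170  ee: 0.059 0.072 0.602  effort: -0.035 0.196
step 51  ang: 0.088 0.226  w: -0.083 -0.079  ee: 0.059 0.072 0.602  effort: -0.030 -0.148
step 52  ang: 0.087 0.225  w: -0.086 -0.006  ee: 0.059 0.071 0.602  effort: -0.026 -0.446
step 53  ang: 0.086 0.225  w: -0.086 0.049  ee: 0.059 0.072 0.602  effort: -0.023 -0.688
step 54  ang: 0.085 0.226  w: -0.085 0.091  ee: 0.059 0.072 0.602  effort: -0.021 -0.894
step 55  ang: 0.083 0.228  w: -0.083 0.123  ee: 0.059 0.073 0.602  effort: -0.020 -1.071
step 56  ang: 0.082 0.230  w: -0.080 0.147  ee: 0.059 0.073 0.601  effort: -0.019 -1.224
step 57  ang: 0.081 0.232  w: -0.077 0.164  ee: 0.060 0.074 0.601  effort: -0.018 -1.355
step 58  ang: 0.080 0.235  w: -0.075 0.176  ee: 0.060 0.075 0.601  effort: -0.017 -1.467
step 59  ang: 0.079 0.238  w: -0.072 0.183  ee: 0.061 0.076 0.601  effort: -0.016 -1.563
step 60  ang: 0.078 0.240  w: -0.070 0.186  ee: 0.062 0.077 0.601  effort: -0.016 -1.644
step 61  ang: 0.077 0.243  w: -0.068 0.185  ee: 0.062 0.078 0.600  effort: -0.015 -1.712
step 62  ang: 0.076 0.246  w: -0.066 0.183  ee: 0.063 0.079 0.600  effort: -0.015 -1.769
step 63  ang: 0.075 0.249  w: -0.064 0.178  ee: 0.063 0.080 0.600  effort: -0.014 -1.817
step 64  ang: 0.074 0.251  w: -0.062 0.172  ee: 0.064 0.081 0.599  effort: -0.014 -1.857
step 65  ang: 0.073 0.254  w: -0.061 0.165  ee: 0.064 0.082 0.599
final ee position (m): 0.064 0.082 0.599


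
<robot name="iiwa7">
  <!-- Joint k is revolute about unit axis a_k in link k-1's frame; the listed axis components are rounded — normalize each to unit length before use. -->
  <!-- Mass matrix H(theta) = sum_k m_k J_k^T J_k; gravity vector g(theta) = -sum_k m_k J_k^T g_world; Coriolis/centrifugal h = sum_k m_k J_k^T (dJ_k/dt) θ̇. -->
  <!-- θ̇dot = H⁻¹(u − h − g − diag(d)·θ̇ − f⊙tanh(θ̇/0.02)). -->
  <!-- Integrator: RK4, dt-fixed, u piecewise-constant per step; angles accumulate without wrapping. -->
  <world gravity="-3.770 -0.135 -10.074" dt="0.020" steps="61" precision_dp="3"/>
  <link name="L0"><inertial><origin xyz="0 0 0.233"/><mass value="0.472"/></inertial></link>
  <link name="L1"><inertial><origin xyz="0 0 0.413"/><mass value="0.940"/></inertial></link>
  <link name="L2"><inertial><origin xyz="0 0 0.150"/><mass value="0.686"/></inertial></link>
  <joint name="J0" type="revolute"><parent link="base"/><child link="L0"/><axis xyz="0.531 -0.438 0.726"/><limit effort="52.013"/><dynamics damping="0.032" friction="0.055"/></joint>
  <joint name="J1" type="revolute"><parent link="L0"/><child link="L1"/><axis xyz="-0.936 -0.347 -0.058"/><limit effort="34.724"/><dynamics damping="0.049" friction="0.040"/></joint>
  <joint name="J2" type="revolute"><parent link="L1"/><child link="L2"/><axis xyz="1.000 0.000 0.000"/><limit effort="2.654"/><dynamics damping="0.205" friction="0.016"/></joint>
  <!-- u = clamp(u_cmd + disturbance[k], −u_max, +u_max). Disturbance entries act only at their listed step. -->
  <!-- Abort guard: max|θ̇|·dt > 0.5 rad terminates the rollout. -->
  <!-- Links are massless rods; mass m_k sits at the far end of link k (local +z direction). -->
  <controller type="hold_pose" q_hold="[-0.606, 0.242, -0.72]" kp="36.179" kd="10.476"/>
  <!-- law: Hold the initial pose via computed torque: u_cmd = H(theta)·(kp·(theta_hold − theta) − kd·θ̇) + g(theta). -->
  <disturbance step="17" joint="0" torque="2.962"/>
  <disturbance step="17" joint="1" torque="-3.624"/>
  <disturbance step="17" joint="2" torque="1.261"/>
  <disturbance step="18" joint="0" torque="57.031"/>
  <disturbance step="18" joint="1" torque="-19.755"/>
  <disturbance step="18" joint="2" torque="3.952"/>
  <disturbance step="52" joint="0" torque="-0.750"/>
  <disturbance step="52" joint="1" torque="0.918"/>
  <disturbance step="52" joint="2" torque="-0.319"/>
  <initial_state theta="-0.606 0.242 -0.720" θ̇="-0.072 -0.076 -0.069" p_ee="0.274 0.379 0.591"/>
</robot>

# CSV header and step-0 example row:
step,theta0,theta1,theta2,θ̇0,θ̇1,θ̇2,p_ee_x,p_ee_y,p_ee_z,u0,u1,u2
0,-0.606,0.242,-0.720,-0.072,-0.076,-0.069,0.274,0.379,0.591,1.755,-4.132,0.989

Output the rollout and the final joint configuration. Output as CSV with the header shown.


step,theta0,theta1,theta2,θ̇0,θ̇1,θ̇2,p_ee_x,p_ee_y,p_ee_z,u0,u1,u2
1,-0.607,0.241,-0.721,-0.055,-0.051,-0.008,0.275,0.379,0.591,1.707,-4.152,0.984
2,-0.608,0.240,-0.721,-0.039,-0.035,0.000,0.275,0.379,0.591,1.664,-4.171,0.984
3,-0.609,0.239,-0.721,-0.026,-0.022,0.001,0.275,0.379,0.591,1.627,-4.186,0.985
4,-0.609,0.239,-0.721,-0.016,-0.013,0.001,0.276,0.379,0.591,1.596,-4.199,0.985
5,-0.610,0.239,-0.721,-0.008,-0.006,0.001,0.276,0.379,0.591,1.571,-4.208,0.986
6,-0.610,0.239,-0.721,-0.003,-0.002,0.000,0.276,0.379,0.591,1.553,-4.214,0.986
7,-0.610,0.239,-0.721,0.000,0.001,0.000,0.276,0.379,0.591,1.540,-4.218,0.986
8,-0.610,0.239,-0.721,0.003,0.003,-0.000,0.276,0.379,0.591,1.530,-4.220,0.986
9,-0.610,0.239,-0.721,0.004,0.004,-0.000,0.276,0.379,0.591,1.523,-4.222,0.986
10,-0.609,0.239,-0.721,0.005,0.004,-0.000,0.276,0.379,0.591,1.517,-4.223,0.986
11,-0.609,0.239,-0.721,0.006,0.005,-0.000,0.276,0.379,0.591,1.513,-4.224,0.986
12,-0.609,0.239,-0.721,0.006,0.005,-0.000,0.276,0.379,0.591,1.509,-4.224,0.986
13,-0.609,0.239,-0.721,0.006,0.005,-0.000,0.276,0.379,0.591,1.506,-4.225,0.986
14,-0.609,0.239,-0.721,0.006,0.005,-0.000,0.276,0.379,0.591,1.504,-4.226,0.986
15,-0.609,0.239,-0.721,0.006,0.005,-0.000,0.275,0.379,0.591,1.502,-4.226,0.986
16,-0.609,0.239,-0.721,0.006,0.005,-0.000,0.275,0.379,0.591,1.501,-4.226,0.986
17,-0.609,0.240,-0.721,0.006,0.004,-0.000,0.275,0.379,0.591,4.461,-7.851,2.247
18,-0.608,0.239,-0.706,0.015,-0.029,1.314,0.275,0.378,0.593,52.013,-23.194,2.654
19,-0.588,0.233,-0.722,2.052,-0.523,-2.502,0.264,0.374,0.599,-10.249,0.743,0.327
20,-0.551,0.226,-0.755,1.603,-0.256,-0.994,0.245,0.367,0.608,-8.696,-0.011,0.359
21,-0.523,0.222,-0.768,1.226,-0.116,-0.317,0.230,0.362,0.616,-7.308,-0.643,0.421
22,-0.502,0.221,-0.771,0.909,-0.042,-0.027,0.219,0.358,0.622,-6.072,-1.177,0.492
23,-0.486,0.220,-0.770,0.643,-0.006,0.051,0.211,0.355,0.627,-4.977,-1.630,0.568
24,-0.475,0.220,-0.769,0.422,0.009,0.047,0.205,0.353,0.630,-4.009,-2.013,0.639
25,-0.469,0.221,-0.769,0.238,0.017,0.031,0.202,0.352,0.632,-3.156,-2.341,0.701
26,-0.466,0.221,-0.768,0.087,0.021,0.020,0.200,0.351,0.632,-2.407,-2.625,0.755
27,-0.465,0.221,-0.768,-0.034,0.025,0.015,0.200,0.351,0.633,-1.756,-2.873,0.802
28,-0.467,0.222,-0.767,-0.126,0.030,0.012,0.201,0.352,0.632,-1.209,-3.089,0.841
29,-0.470,0.223,-0.767,-0.198,0.034,0.012,0.202,0.353,0.631,-0.734,-3.278,0.875
30,-0.474,0.223,-0.767,-0.252,0.037,0.013,0.205,0.354,0.629,-0.324,-3.443,0.904
31,-0.480,0.224,-0.767,-0.291,0.040,0.014,0.207,0.355,0.628,0.028,-3.586,0.929
32,-0.486,0.225,-0.766,-0.318,0.041,0.015,0.211,0.357,0.626,0.330,-3.711,0.950
33,-0.493,0.226,-0.766,-0.335,0.042,0.015,0.214,0.358,0.624,0.586,-3.817,0.968
34,-0.499,0.227,-0.766,-0.344,0.043,0.015,0.218,0.360,0.622,0.802,-3.908,0.983
35,-0.506,0.227,-0.765,-0.346,0.042,0.016,0.221,0.361,0.619,0.984,-3.986,0.995
36,-0.513,0.228,-0.765,-0.343,0.041,0.015,0.225,0.363,0.617,1.135,-4.051,1.005
37,-0.520,0.229,-0.765,-0.335,0.040,0.015,0.228,0.364,0.615,1.260,-4.105,1.013
38,-0.526,0.230,-0.765,-0.324,0.038,0.015,0.232,0.365,0.613,1.362,-4.149,1.020
39,-0.533,0.231,-0.764,-0.311,0.036,0.014,0.235,0.367,0.611,1.444,-4.185,1.025
40,-0.539,0.231,-0.764,-0.296,0.034,0.014,0.239,0.368,0.609,1.509,-4.214,1.029
41,-0.545,0.232,-0.764,-0.279,0.032,0.013,0.242,0.369,0.607,1.559,-4.237,1.032
42,-0.550,0.233,-0.764,-0.262,0.029,0.013,0.244,0.370,0.605,1.597,-4.254,1.033
43,-0.555,0.233,-0.763,-0.245,0.027,0.012,0.247,0.371,0.603,1.625,-4.267,1.035
44,-0.560,0.234,-0.763,-0.228,0.024,0.012,0.250,0.372,0.602,1.644,-4.276,1.035
45,-0.564,0.234,-0.763,-0.210,0.022,0.012,0.252,0.373,0.600,1.655,-4.282,1.035
46,-0.568,0.235,-0.763,-0.194,0.020,0.012,0.254,0.373,0.599,1.661,-4.286,1.035
47,-0.572,0.235,-0.762,-0.178,0.018,0.011,0.256,0.374,0.598,1.662,-4.288,1.034
48,-0.575,0.235,-0.762,-0.162,0.016,0.011,0.258,0.375,0.597,1.659,-4.288,1.033
49,-0.578,0.236,-0.762,-0.148,0.015,0.011,0.259,0.375,0.596,1.653,-4.287,1.032
50,-0.581,0.236,-0.762,-0.134,0.013,0.011,0.261,0.376,0.595,1.644,-4.285,1.031
51,-0.584,0.236,-0.761,-0.121,0.012,0.011,0.262,0.376,0.594,1.634,-4.283,1.030
52,-0.586,0.236,-0.761,-0.109,0.011,0.011,0.263,0.376,0.593,0.872,-3.362,0.710
53,-0.588,0.237,-0.764,-0.101,0.023,-0.287,0.265,0.377,0.592,1.774,-4.476,1.086
54,-0.590,0.237,-0.768,-0.094,0.032,-0.096,0.266,0.377,0.591,1.739,-4.444,1.064
55,-0.592,0.238,-0.769,-0.085,0.032,-0.007,0.267,0.378,0.590,1.707,-4.415,1.051
56,-0.594,0.238,-0.769,-0.075,0.025,0.010,0.267,0.378,0.589,1.677,-4.388,1.045
57,-0.595,0.239,-0.769,-0.066,0.018,0.012,0.268,0.379,0.588,1.649,-4.365,1.041
58,-0.596,0.239,-0.768,-0.057,0.013,0.013,0.269,0.379,0.588,1.623,-4.345,1.038
59,-0.597,0.239,-0.768,-0.049,0.009,0.014,0.269,0.379,0.588,1.599,-4.328,1.035
60,-0.598,0.240,-0.768,-0.042,0.006,0.014,0.270,0.379,0.587,1.578,-4.314,1.032
61,-0.599,0.240,-0.767,-0.036,0.004,0.015,0.270,0.379,0.587,,,
# final theta (rad): -0.599 0.240 -0.767


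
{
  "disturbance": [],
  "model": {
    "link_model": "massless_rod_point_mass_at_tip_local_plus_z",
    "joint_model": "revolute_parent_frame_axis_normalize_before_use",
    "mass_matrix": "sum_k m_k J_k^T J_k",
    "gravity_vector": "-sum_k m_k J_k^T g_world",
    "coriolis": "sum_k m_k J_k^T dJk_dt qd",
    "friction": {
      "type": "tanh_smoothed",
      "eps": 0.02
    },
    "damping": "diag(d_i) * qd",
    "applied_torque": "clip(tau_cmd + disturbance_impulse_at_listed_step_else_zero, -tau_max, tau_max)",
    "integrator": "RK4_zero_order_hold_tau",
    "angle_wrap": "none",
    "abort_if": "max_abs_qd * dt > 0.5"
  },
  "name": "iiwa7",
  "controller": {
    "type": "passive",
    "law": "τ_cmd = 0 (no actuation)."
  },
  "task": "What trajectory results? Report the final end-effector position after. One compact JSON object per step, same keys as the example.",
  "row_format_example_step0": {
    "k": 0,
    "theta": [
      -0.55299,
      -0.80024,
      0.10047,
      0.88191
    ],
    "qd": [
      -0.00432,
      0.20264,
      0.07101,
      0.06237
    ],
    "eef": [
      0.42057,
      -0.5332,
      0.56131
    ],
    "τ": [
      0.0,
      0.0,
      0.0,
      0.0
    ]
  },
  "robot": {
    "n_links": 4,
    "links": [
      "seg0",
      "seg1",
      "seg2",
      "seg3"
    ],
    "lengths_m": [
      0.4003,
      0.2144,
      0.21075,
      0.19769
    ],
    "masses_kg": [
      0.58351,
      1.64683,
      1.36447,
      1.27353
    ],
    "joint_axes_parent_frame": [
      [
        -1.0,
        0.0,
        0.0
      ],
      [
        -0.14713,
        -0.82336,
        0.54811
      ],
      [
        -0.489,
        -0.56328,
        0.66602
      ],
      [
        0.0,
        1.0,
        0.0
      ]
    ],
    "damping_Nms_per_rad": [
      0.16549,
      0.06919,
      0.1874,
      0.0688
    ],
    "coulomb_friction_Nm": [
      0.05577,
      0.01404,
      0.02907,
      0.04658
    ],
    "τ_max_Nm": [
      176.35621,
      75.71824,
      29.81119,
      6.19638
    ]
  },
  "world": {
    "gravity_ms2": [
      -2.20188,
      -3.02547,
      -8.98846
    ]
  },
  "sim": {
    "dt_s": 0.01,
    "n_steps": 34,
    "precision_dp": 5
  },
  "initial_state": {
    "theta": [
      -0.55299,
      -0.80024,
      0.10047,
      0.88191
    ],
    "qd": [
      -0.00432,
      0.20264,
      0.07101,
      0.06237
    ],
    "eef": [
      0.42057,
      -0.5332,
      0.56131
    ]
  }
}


{"k":1,"theta":[-0.55365,-0.79838,0.10165,0.88356],"qd":[-0.12685,0.1695,0.16375,0.26618],"eef":[0.4202,-0.53314,0.56189],"\u03c4":[0.0,0.0,0.0,0.0]}
{"k":2,"theta":[-0.55552,-0.79685,0.10373,0.88722],"qd":[-0.24833,0.13696,0.25057,0.46422],"eef":[0.41992,-0.53345,0.56158],"\u03c4":[0.0,0.0,0.0,0.0]}
{"k":3,"theta":[-0.55861,-0.79564,0.10664,0.89282],"qd":[-0.36912,0.10543,0.33126,0.65599],"eef":[0.41972,-0.53414,0.5604],"\u03c4":[0.0,0.0,0.0,0.0]}
{"k":4,"theta":[-0.5629,-0.79473,0.11033,0.90031],"qd":[-0.48948,0.07532,0.4054,0.84082],"eef":[0.4196,-0.5352,0.55833],"\u03c4":[0.0,0.0,0.0,0.0]}
{"k":5,"theta":[-0.5684,-0.79412,0.11473,0.90961],"qd":[-0.60967,0.04705,0.47254,1.01802],"eef":[0.41954,-0.53666,0.55538],"\u03c4":[0.0,0.0,0.0,0.0]}
{"k":6,"theta":[-0.5751,-0.79379,0.11976,0.92064],"qd":[-0.72994,0.02112,0.53221,1.18699],"eef":[0.41953,-0.53849,0.55156],"\u03c4":[0.0,0.0,0.0,0.0]}
{"k":7,"theta":[-0.583,-0.79369,0.12534,0.93332],"qd":[-0.85056,-0.00159,0.58356,1.34738],"eef":[0.41957,-0.54071,0.54686],"\u03c4":[0.0,0.0,0.0,0.0]}
{"k":8,"theta":[-0.59211,-0.7938,0.1314,0.94756],"qd":[-0.9718,-0.02023,0.62582,1.49878],"eef":[0.41962,-0.54332,0.54129],"\u03c4":[0.0,0.0,0.0,0.0]}
{"k":9,"theta":[-0.60244,-0.79408,0.13783,0.96327],"qd":[-1.09385,-0.03465,0.65891,1.64006],"eef":[0.41968,-0.54631,0.53485],"\u03c4":[0.0,0.0,0.0,0.0]}
{"k":10,"theta":[-0.61399,-0.79448,0.14454,0.98033],"qd":[-1.21693,-0.04444,0.68259,1.77026],"eef":[0.41972,-0.54967,0.52754],"\u03c4":[0.0,0.0,0.0,0.0]}
{"k":11,"theta":[-0.62678,-0.79495,0.15145,0.99863],"qd":[-1.34127,-0.04894,0.69637,1.88862],"eef":[0.41973,-0.55341,0.51936],"\u03c4":[0.0,0.0,0.0,0.0]}
{"k":12,"theta":[-0.64082,-0.79544,0.15844,1.01806],"qd":[-1.46706,-0.04737,0.69972,1.99441],"eef":[0.41968,-0.55752,0.51032],"\u03c4":[0.0,0.0,0.0,0.0]}
{"k":13,"theta":[-0.65613,-0.79588,0.1654,1.03848],"qd":[-1.59452,-0.03888,0.69212,2.08691],"eef":[0.41954,-0.562,0.50042],"\u03c4":[0.0,0.0,0.0,0.0]}
{"k":14,"theta":[-0.67272,-0.79619,0.17224,1.05975],"qd":[-1.72383,-0.02258,0.67308,2.16536],"eef":[0.41931,-0.56683,0.48966],"\u03c4":[0.0,0.0,0.0,0.0]}
{"k":15,"theta":[-0.69061,-0.7963,0.17883,1.08173],"qd":[-1.85517,0.00218,0.64252,2.22879],"eef":[0.41896,-0.57203,0.47806],"\u03c4":[0.0,0.0,0.0,0.0]}
{"k":16,"theta":[-0.70983,-0.79612,0.18505,1.10427],"qd":[-1.98868,0.03593,0.60065,2.27613],"eef":[0.41846,-0.57757,0.46561],"\u03c4":[0.0,0.0,0.0,0.0]}
{"k":17,"theta":[-0.73039,-0.79555,0.1908,1.1272],"qd":[-2.12453,0.0804,0.54645,2.30717],"eef":[0.4178,-0.58347,0.45232],"\u03c4":[0.0,0.0,0.0,0.0]}
{"k":18,"theta":[-0.75233,-0.79447,0.19594,1.15036],"qd":[-2.26285,0.13694,0.47946,2.32141],"eef":[0.41697,-0.5897,0.4382],"\u03c4":[0.0,0.0,0.0,0.0]}
{"k":19,"theta":[-0.77566,-0.79276,0.20035,1.17357],"qd":[-2.40372,0.20664,0.39977,2.3181],"eef":[0.41593,-0.59628,0.42325],"\u03c4":[0.0,0.0,0.0,0.0]}
{"k":20,"theta":[-0.80041,-0.79029,0.20389,1.19666],"qd":[-2.54718,0.29052,0.30772,2.29647],"eef":[0.41468,-0.6032,0.40749],"\u03c4":[0.0,0.0,0.0,0.0]}
{"k":21,"theta":[-0.82661,-0.7869,0.20646,1.21944],"qd":[-2.69319,0.3895,0.20398,2.25572],"eef":[0.41319,-0.61046,0.39091],"\u03c4":[0.0,0.0,0.0,0.0]}
{"k":22,"theta":[-0.85428,-0.78245,0.20794,1.24171],"qd":[-2.84166,0.50435,0.08966,2.19499],"eef":[0.41146,-0.61805,0.37352],"\u03c4":[0.0,0.0,0.0,0.0]}
{"k":23,"theta":[-0.88345,-0.77676,0.20823,1.26327],"qd":[-2.99276,0.63476,-0.03073,2.11413],"eef":[0.40948,-0.62598,0.35534],"\u03c4":[0.0,0.0,0.0,0.0]}
{"k":24,"theta":[-0.91415,-0.76971,0.20735,1.28393],"qd":[-3.14719,0.77846,-0.14624,2.01476],"eef":[0.40722,-0.63423,0.33637],"\u03c4":[0.0,0.0,0.0,0.0]}
{"k":25,"theta":[-0.9464,-0.76114,0.20529,1.30349],"qd":[-3.30324,0.9389,-0.26637,1.89296],"eef":[0.40469,-0.64281,0.31663],"\u03c4":[0.0,0.0,0.0,0.0]}
{"k":26,"theta":[-0.98022,-0.75088,0.20201,1.32171],"qd":[-3.46042,1.11559,-0.3878,1.74767],"eef":[0.40187,-0.65171,0.29612],"\u03c4":[0.0,0.0,0.0,0.0]}
{"k":27,"theta":[-1.01561,-0.73877,0.19754,1.33836],"qd":[-3.61812,1.30751,-0.50643,1.57777],"eef":[0.39875,-0.66093,0.27484],"\u03c4":[0.0,0.0,0.0,0.0]}
{"k":28,"theta":[-1.05258,-0.72468,0.19191,1.35318],"qd":[-3.77565,1.51302,-0.6174,1.38207],"eef":[0.39532,-0.67049,0.2528],"\u03c4":[0.0,0.0,0.0,0.0]}
{"k":29,"theta":[-1.09112,-0.70848,0.18524,1.36591],"qd":[-3.93218,1.7298,-0.71517,1.15928],"eef":[0.39156,-0.68038,0.22999],"\u03c4":[0.0,0.0,0.0,0.0]}
{"k":30,"theta":[-1.13122,-0.69006,0.17767,1.37627],"qd":[-4.08678,1.95479,-0.79354,0.90805],"eef":[0.38746,-0.69061,0.20641],"\u03c4":[0.0,0.0,0.0,0.0]}
{"k":31,"theta":[-1.17285,-0.66937,0.16945,1.38397],"qd":[-4.23844,2.1841,-0.84581,0.62693],"eef":[0.38299,-0.70118,0.18206],"\u03c4":[0.0,0.0,0.0,0.0]}
{"k":32,"theta":[-1.21597,-0.64638,0.16087,1.3887],"qd":[-4.38609,2.41299,-0.86496,0.31429],"eef":[0.37812,-0.71211,0.15693],"\u03c4":[0.0,0.0,0.0,0.0]}
{"k":33,"theta":[-1.26055,-0.62113,0.15229,1.39015],"qd":[-4.52883,2.6361,-0.84275,-0.0277],"eef":[0.37281,-0.72339,0.131],"\u03c4":[0.0,0.0,0.0,0.0]}
{"k":34,"theta":[-1.30653,-0.59369,0.14419,1.38811],"qd":[-4.66642,2.84819,-0.76868,-0.38489],"eef":[0.367,-0.73502,0.10425]}
{"summary": "final eef position (m): 0.36700 -0.73502 0.10425"}


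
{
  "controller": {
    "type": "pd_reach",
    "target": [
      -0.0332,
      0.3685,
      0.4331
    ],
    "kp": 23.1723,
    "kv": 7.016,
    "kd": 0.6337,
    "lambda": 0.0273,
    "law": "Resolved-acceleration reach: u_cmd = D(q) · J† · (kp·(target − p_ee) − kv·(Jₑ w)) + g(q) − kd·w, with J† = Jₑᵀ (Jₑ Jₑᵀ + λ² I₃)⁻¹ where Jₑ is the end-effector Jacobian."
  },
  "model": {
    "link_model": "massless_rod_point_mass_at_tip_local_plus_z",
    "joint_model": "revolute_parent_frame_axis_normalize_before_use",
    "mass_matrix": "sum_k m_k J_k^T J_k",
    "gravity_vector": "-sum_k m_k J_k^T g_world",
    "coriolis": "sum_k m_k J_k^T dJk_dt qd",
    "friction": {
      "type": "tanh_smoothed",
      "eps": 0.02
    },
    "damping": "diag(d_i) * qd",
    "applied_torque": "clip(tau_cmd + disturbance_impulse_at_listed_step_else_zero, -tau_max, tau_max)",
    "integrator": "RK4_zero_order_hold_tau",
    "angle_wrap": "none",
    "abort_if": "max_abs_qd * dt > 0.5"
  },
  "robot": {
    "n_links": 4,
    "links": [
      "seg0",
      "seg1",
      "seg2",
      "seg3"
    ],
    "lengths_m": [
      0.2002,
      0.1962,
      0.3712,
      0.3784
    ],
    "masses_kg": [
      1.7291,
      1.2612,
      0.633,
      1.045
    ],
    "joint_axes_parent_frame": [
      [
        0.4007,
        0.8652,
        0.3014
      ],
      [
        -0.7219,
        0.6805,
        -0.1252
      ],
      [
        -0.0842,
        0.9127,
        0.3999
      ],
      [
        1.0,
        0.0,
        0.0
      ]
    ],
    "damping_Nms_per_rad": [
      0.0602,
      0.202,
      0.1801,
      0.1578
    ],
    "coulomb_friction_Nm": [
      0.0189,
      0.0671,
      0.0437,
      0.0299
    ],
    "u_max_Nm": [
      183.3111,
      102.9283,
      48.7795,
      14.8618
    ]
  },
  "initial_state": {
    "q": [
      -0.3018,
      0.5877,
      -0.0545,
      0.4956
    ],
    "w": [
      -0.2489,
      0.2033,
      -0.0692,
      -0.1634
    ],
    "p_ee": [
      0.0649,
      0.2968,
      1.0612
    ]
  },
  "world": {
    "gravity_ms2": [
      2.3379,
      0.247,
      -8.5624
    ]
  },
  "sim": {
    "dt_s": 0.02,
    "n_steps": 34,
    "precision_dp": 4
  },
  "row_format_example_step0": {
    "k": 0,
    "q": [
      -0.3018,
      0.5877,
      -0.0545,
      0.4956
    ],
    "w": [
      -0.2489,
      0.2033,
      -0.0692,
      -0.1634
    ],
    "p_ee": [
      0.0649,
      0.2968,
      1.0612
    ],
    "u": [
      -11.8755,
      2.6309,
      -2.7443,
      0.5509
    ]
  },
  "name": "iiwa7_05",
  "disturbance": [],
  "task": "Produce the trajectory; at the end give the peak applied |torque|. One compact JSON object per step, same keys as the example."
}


{"k":1,"q":[-0.3143,0.601,-0.0542,0.5118],"w":[-1.0006,1.1107,0.1094,1.7419],"p_ee":[0.0627,0.3021,1.0573],"u":[-9.4625,0.4401,-2.7696,-0.5799]}
{"k":2,"q":[-0.3397,0.6279,-0.0494,0.555],"w":[-1.5514,1.5793,0.3836,2.5558],"p_ee":[0.0602,0.3082,1.049],"u":[-7.0664,-1.5829,-2.7959,-0.802]}
{"k":3,"q":[-0.3747,0.6619,-0.0393,0.6086],"w":[-1.9507,1.8203,0.6351,2.7866],"p_ee":[0.0576,0.3158,1.0377],"u":[-4.9128,-3.2357,-2.7226,-0.6124]}
{"k":4,"q":[-0.4165,0.6997,-0.0248,0.6639],"w":[-2.2408,1.9547,0.8174,2.7392],"p_ee":[0.0549,0.3251,1.0242],"u":[-3.0297,-4.4729,-2.5201,-0.2806]}
{"k":5,"q":[-0.4634,0.7396,-0.0074,0.717],"w":[-2.4526,2.0419,0.9242,2.5732],"p_ee":[0.052,0.3358,1.0092],"u":[-1.3908,-5.3314,-2.2003,0.0651]}
{"k":6,"q":[-0.5139,0.7811,0.0115,0.7664],"w":[-2.607,2.1089,0.9641,2.3668],"p_ee":[0.049,0.3474,0.9932],"u":[0.0338,-5.8716,-1.7886,0.3694]}
{"k":7,"q":[-0.5671,0.8238,0.0306,0.8116],"w":[-2.7174,2.1667,0.9498,2.1574],"p_ee":[0.0457,0.3597,0.9764],"u":[1.2678,-6.1531,-1.3122,0.6123]}
{"k":8,"q":[-0.6221,0.8676,0.0491,0.8527],"w":[-2.7924,2.2188,0.8935,1.9621],"p_ee":[0.0423,0.3721,0.9592],"u":[2.3297,-6.2283,-0.7954,0.7894]}
{"k":9,"q":[-0.6784,0.9124,0.0661,0.8902],"w":[-2.8377,2.2656,0.806,1.7886],"p_ee":[0.0388,0.3845,0.9417],"u":[3.2344,-6.1422,-0.2594,0.9034]}
{"k":10,"q":[-0.7354,0.9581,0.0812,0.9244],"w":[-2.8565,2.3059,0.6961,1.6398],"p_ee":[0.0351,0.3965,0.9241],"u":[3.9944,-5.9329,0.2781,0.9602]}
{"k":11,"q":[-0.7925,1.0046,0.0939,0.9559],"w":[-2.8506,2.3382,0.5714,1.5162],"p_ee":[0.0313,0.4079,0.9067],"u":[4.6212,-5.6335,0.8018,0.9664]}
{"k":12,"q":[-0.8492,1.0515,0.104,0.9852],"w":[-2.8213,2.3604,0.4382,1.4171],"p_ee":[0.0276,0.4186,0.8894],"u":[5.125,-5.2729,1.2987,0.9292]}
{"k":13,"q":[-0.9052,1.0989,0.1115,1.0127],"w":[-2.7693,2.3709,0.3019,1.341],"p_ee":[0.0238,0.4284,0.8724],"u":[5.5155,-4.8766,1.7577,0.8561]}
{"k":14,"q":[-0.9599,1.1463,0.1163,1.0389],"w":[-2.6954,2.368,0.1673,1.2859],"p_ee":[0.0201,0.4373,0.8558],"u":[5.802,-4.4668,2.1696,0.754]}
{"k":15,"q":[-1.013,1.1935,0.1184,1.0642],"w":[-2.6012,2.3509,0.0389,1.2493],"p_ee":[0.0165,0.4452,0.8396],"u":[5.9937,-4.063,2.5274,0.6302]}
{"k":16,"q":[-1.064,1.2402,0.1181,1.0888],"w":[-2.4966,2.3166,-0.0676,1.2211],"p_ee":[0.0131,0.452,0.8239],"u":[6.0966,-3.6804,2.8116,0.4956]}
{"k":17,"q":[-1.1129,1.2861,0.1159,1.113],"w":[-2.3779,2.2691,-0.1609,1.2046],"p_ee":[0.0099,0.4578,0.8089],"u":[6.1261,-3.329,3.0347,0.3518]}
{"k":18,"q":[-1.1592,1.3309,0.1119,1.137],"w":[-2.2447,2.2102,-0.2441,1.2001],"p_ee":[0.0069,0.4625,0.7944],"u":[6.0941,-3.0173,3.2044,0.2017]}
{"k":19,"q":[-1.2027,1.3745,0.1064,1.1609],"w":[-2.1014,2.1405,-0.3142,1.2029],"p_ee":[0.0041,0.4661,0.7805],"u":[6.0103,-2.7503,3.3222,0.0512]}
{"k":20,"q":[-1.2434,1.4165,0.0996,1.185],"w":[-1.9524,2.0617,-0.3698,1.2094],"p_ee":[0.0016,0.4688,0.7672],"u":[5.885,-2.5289,3.3924,-0.0956]}
{"k":21,"q":[-1.281,1.457,0.0918,1.2092],"w":[-1.8016,1.9758,-0.4109,1.2167],"p_ee":[-0.0007,0.4705,0.7545],"u":[5.7287,-2.3515,3.4215,-0.2357]}
{"k":22,"q":[-1.3156,1.4956,0.0833,1.2335],"w":[-1.6526,1.8852,-0.4384,1.2225],"p_ee":[-0.0028,0.4713,0.7425],"u":[5.551,-2.2138,3.4168,-0.3673]}
{"k":23,"q":[-1.3473,1.5324,0.0744,1.2579],"w":[-1.5083,1.7921,-0.4539,1.2254],"p_ee":[-0.0047,0.4714,0.731],"u":[5.3608,-2.1108,3.386,-0.4895]}
{"k":24,"q":[-1.3762,1.5673,0.0653,1.2824],"w":[-1.3709,1.6985,-0.4593,1.2244],"p_ee":[-0.0063,0.4707,0.7201],"u":[5.1655,-2.0366,3.3362,-0.602]}
{"k":25,"q":[-1.4024,1.6004,0.0562,1.3067],"w":[-1.2419,1.6062,-0.4568,1.2193],"p_ee":[-0.0078,0.4694,0.7097],"u":[4.971,-1.9856,3.2738,-0.7054]}
{"k":26,"q":[-1.4261,1.6317,0.0471,1.331],"w":[-1.1221,1.5163,-0.4482,1.2101],"p_ee":[-0.0091,0.4675,0.6998],"u":[4.7819,-1.9528,3.204,-0.8001]}
{"k":27,"q":[-1.4475,1.6612,0.0383,1.355],"w":[-1.0119,1.4297,-0.4353,1.197],"p_ee":[-0.0103,0.4651,0.6904],"u":[4.6013,-1.9335,3.1312,-0.8872]}
{"k":28,"q":[-1.4667,1.6889,0.0297,1.3787],"w":[-0.9114,1.3471,-0.4195,1.1804],"p_ee":[-0.0114,0.4624,0.6815],"u":[4.4314,-1.924,3.0585,-0.9674]}
{"k":29,"q":[-1.4841,1.7151,0.0215,1.4021],"w":[-0.8201,1.2687,-0.4022,1.1609],"p_ee":[-0.0123,0.4594,0.6729],"u":[4.2733,-1.9213,2.9882,-1.0415]}
{"k":30,"q":[-1.4997,1.7398,0.0137,1.4251],"w":[-0.7377,1.1946,-0.3843,1.1389],"p_ee":[-0.0132,0.4561,0.6648],"u":[4.1276,-1.9227,2.9221,-1.1104]}
{"k":31,"q":[-1.5138,1.763,0.0062,1.4476],"w":[-0.6636,1.1248,-0.3664,1.115],"p_ee":[-0.014,0.4526,0.657],"u":[3.9943,-1.9266,2.861,-1.1748]}
{"k":32,"q":[-1.5264,1.7848,-0.001,1.4696],"w":[-0.597,1.0592,-0.3491,1.0894],"p_ee":[-0.0147,0.4489,0.6496],"u":[3.8733,-1.9314,2.8057,-1.2352]}
{"k":33,"q":[-1.5378,1.8054,-0.0078,1.4911],"w":[-0.5375,0.9975,-0.3328,1.0627],"p_ee":[-0.0154,0.4452,0.6424],"u":[3.7639,-1.936,2.7562,-1.2921]}
{"k":34,"q":[-1.548,1.8248,-0.0143,1.512],"w":[-0.4842,0.9396,-0.3176,1.0351],"p_ee":[-0.0161,0.4415,0.6356]}
{"summary": "max |u| (N\u00b7m): 11.8755"}


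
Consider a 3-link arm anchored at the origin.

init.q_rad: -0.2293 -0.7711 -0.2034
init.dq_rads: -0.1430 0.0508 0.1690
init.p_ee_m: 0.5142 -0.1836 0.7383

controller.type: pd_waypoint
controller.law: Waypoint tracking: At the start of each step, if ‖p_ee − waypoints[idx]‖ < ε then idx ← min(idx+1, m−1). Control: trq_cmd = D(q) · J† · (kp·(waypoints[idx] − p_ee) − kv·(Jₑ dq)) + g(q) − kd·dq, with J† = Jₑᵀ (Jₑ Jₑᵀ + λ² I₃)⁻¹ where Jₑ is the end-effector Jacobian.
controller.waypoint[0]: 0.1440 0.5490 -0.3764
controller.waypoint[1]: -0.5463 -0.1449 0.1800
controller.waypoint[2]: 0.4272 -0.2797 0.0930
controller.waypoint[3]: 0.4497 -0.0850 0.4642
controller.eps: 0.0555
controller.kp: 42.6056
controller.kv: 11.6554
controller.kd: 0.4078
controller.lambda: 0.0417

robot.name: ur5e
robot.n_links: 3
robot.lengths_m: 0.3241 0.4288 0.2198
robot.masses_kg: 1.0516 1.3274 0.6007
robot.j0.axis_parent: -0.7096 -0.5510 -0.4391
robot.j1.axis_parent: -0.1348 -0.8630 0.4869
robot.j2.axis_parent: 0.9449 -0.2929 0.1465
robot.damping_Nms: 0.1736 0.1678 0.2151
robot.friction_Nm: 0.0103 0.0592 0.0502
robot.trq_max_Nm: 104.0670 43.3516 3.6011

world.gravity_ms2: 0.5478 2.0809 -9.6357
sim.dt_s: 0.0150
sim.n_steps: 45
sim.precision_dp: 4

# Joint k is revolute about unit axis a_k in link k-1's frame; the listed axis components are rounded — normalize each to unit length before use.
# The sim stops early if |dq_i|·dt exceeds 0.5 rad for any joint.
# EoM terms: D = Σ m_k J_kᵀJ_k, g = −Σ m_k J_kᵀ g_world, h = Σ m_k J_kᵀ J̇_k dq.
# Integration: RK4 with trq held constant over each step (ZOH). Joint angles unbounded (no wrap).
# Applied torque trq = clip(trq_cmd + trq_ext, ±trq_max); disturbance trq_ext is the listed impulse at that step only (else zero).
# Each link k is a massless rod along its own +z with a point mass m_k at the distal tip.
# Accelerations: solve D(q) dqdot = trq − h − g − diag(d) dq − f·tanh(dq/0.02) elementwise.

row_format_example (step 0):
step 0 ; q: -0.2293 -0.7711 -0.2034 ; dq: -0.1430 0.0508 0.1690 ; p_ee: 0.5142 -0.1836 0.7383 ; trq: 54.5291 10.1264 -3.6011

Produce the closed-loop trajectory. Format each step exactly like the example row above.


step 1 ; q: -0.2012 -0.8085 -0.2039 ; dq: 3.8599 -4.9603 -0.4767 ; p_ee: 0.5134 -0.1814 0.7334 ; trq: 43.0905 11.3936 -3.2122
step 2 ; q: -0.1242 -0.9039 -0.2301 ; dq: 6.3477 -7.6264 -3.3080 ; p_ee: 0.5090 -0.1733 0.7201 ; trq: 30.1122 11.0275 -1.4453
step 3 ; q: -0.0215 -1.0222 -0.3029 ; dq: 7.2834 -8.0296 -6.4357 ; p_ee: 0.5001 -0.1614 0.7003 ; trq: 19.5446 9.9204 -0.0029
step 4 ; q: 0.0871 -1.1362 -0.4143 ; dq: 7.1901 -7.1644 -8.2755 ; p_ee: 0.4861 -0.1491 0.6768 ; trq: 11.2134 8.6071 0.6202
step 5 ; q: 0.1907 -1.2343 -0.5432 ; dq: 6.6550 -5.9723 -8.7938 ; p_ee: 0.4677 -0.1380 0.6524 ; trq: 4.4950 7.3871 0.6481
step 6 ; q: 0.2853 -1.3150 -0.6741 ; dq: 5.9879 -4.8531 -8.5948 ; p_ee: 0.4461 -0.1283 0.6290 ; trq: -0.7124 6.3684 0.4569
step 7 ; q: 0.3697 -1.3802 -0.7998 ; dq: 5.3064 -3.8945 -8.1446 ; p_ee: 0.4229 -0.1194 0.6074 ; trq: -4.5761 5.5213 0.2613
step 8 ; q: 0.4442 -1.4323 -0.9184 ; dq: 4.6458 -3.0836 -7.6763 ; p_ee: 0.3996 -0.1105 0.5877 ; trq: -7.4022 4.7766 0.1371
step 9 ; q: 0.5090 -1.4731 -1.0305 ; dq: 4.0112 -2.3882 -7.2790 ; p_ee: 0.3771 -0.1012 0.5695 ; trq: -9.5180 4.0777 0.0927
step 10 ; q: 0.5645 -1.5043 -1.1373 ; dq: 3.3968 -1.7792 -6.9725 ; p_ee: 0.3560 -0.0913 0.5525 ; trq: -11.2059 3.3891 0.1125
step 11 ; q: 0.6108 -1.5268 -1.2401 ; dq: 2.7921 -1.2336 -6.7491 ; p_ee: 0.3368 -0.0808 0.5364 ; trq: -12.6935 2.6884 0.1762
step 12 ; q: 0.6481 -1.5415 -1.3400 ; dq: 2.1845 -0.7327 -6.5939 ; p_ee: 0.3195 -0.0698 0.5210 ; trq: -14.1672 1.9569 0.2661
step 13 ; q: 0.6762 -1.5489 -1.4380 ; dq: 1.5590 -0.2602 -6.4926 ; p_ee: 0.3042 -0.0584 0.5061 ; trq: -15.7952 1.1711 0.3692
step 14 ; q: 0.6946 -1.5494 -1.5348 ; dq: 0.8985 0.1983 -6.4347 ; p_ee: 0.2909 -0.0469 0.4917 ; trq: -17.7551 0.3003 0.4767
step 15 ; q: 0.7027 -1.5430 -1.6311 ; dq: 0.1824 0.6559 -6.4134 ; p_ee: 0.2793 -0.0354 0.4778 ; trq: -20.2660 -0.6978 0.5845
step 16 ; q: 0.6994 -1.5295 -1.7274 ; dq: -0.6239 1.1441 -6.4383 ; p_ee: 0.2696 -0.0245 0.4646 ; trq: -23.6521 -1.9409 0.6964
step 17 ; q: 0.6830 -1.5083 -1.8246 ; dq: -1.5673 1.6986 -6.5232 ; p_ee: 0.2617 -0.0142 0.4522 ; trq: -28.4377 -3.5936 0.8203
step 18 ; q: 0.6509 -1.4778 -1.9237 ; dq: -2.7214 2.3777 -6.6978 ; p_ee: 0.2556 -0.0050 0.4408 ; trq: -35.5244 -5.9513 0.9736
step 19 ; q: 0.5991 -1.4355 -2.0266 ; dq: -4.2112 3.2894 -7.0196 ; p_ee: 0.2516 0.0026 0.4308 ; trq: -46.2336 -9.5047 1.1913
step 20 ; q: 0.5208 -1.3764 -2.1362 ; dq: -6.2497 4.6422 -7.5798 ; p_ee: 0.2500 0.0078 0.4227 ; trq: -58.2500 -14.0668 1.5197
step 21 ; q: 0.4070 -1.2924 -2.2553 ; dq: -8.9809 6.6796 -8.2802 ; p_ee: 0.2515 0.0089 0.4175 ; trq: -17.4013 -6.0990 1.7625
step 22 ; q: 0.2686 -1.1903 -2.3645 ; dq: -9.4735 6.9429 -6.3014 ; p_ee: 0.2577 0.0040 0.4160 ; trq: 83.5021 20.5488 0.7733
step 23 ; q: 0.1672 -1.1260 -2.4119 ; dq: -3.9929 1.4780 -0.2396 ; p_ee: 0.2684 -0.0038 0.4144 ; trq: 85.3311 24.4305 -1.5364
step 24 ; q: 0.1451 -1.1404 -2.3896 ; dq: 0.9903 -3.3149 3.1224 ; p_ee: 0.2787 -0.0089 0.4085 ; trq: 75.4125 24.3268 -2.6372
step 25 ; q: 0.1873 -1.2124 -2.3305 ; dq: 4.5524 -6.1268 4.7376 ; p_ee: 0.2839 -0.0130 0.4000 ; trq: 51.1756 19.0330 -2.9386
step 26 ; q: 0.2681 -1.3094 -2.2605 ; dq: 6.1719 -6.7269 4.5788 ; p_ee: 0.2820 -0.0188 0.3919 ; trq: -33.7111 -2.2013 -2.3009
step 27 ; q: 0.3403 -1.3892 -2.2237 ; dq: 3.5556 -4.0897 0.4346 ; p_ee: 0.2732 -0.0256 0.3852 ; trq: -75.9646 -11.9929 -0.2125
step 28 ; q: 0.3627 -1.4258 -2.2510 ; dq: -0.4912 -0.8992 -3.9475 ; p_ee: 0.2617 -0.0305 0.3779 ; trq: -69.4046 -11.3687 1.6555
step 29 ; q: 0.3304 -1.4215 -2.3275 ; dq: -3.8076 1.4709 -6.1893 ; p_ee: 0.2527 -0.0344 0.3702 ; trq: -22.9069 -3.1025 2.3534
step 30 ; q: 0.2671 -1.3966 -2.4121 ; dq: -4.6424 1.8620 -5.1058 ; p_ee: 0.2490 -0.0400 0.3637 ; trq: 54.1172 12.2521 1.5167
step 31 ; q: 0.2206 -1.3894 -2.4531 ; dq: -1.5790 -0.8812 -0.4850 ; p_ee: 0.2505 -0.0467 0.3571 ; trq: 72.2755 16.9506 -0.5421
step 32 ; q: 0.2238 -1.4246 -2.4326 ; dq: 1.9529 -3.7183 3.1209 ; p_ee: 0.2531 -0.0519 0.3491 ; trq: 55.6547 14.7046 -1.9372
step 33 ; q: 0.2698 -1.4910 -2.3760 ; dq: 4.1260 -5.0611 4.3755 ; p_ee: 0.2524 -0.0571 0.3410 ; trq: -6.4957 3.6397 -2.1080
step 34 ; q: 0.3244 -1.5588 -2.3288 ; dq: 3.1862 -4.0319 1.9787 ; p_ee: 0.2468 -0.0632 0.3341 ; trq: -65.5675 -6.2655 -0.7679
step 35 ; q: 0.3468 -1.6009 -2.3321 ; dq: -0.1409 -1.6744 -2.2919 ; p_ee: 0.2381 -0.0684 0.3273 ; trq: -69.1710 -7.2233 1.0706
step 36 ; q: 0.3210 -1.6112 -2.3874 ; dq: -3.2773 0.2871 -5.0076 ; p_ee: 0.2307 -0.0726 0.3199 ; trq: -28.2616 -2.1162 1.9920
step 37 ; q: 0.2636 -1.6030 -2.4592 ; dq: -4.3826 0.8022 -4.5662 ; p_ee: 0.2277 -0.0779 0.3126 ; trq: 47.1141 8.6787 1.4249
step 38 ; q: 0.2153 -1.6043 -2.4965 ; dq: -2.0810 -0.9549 -0.5000 ; p_ee: 0.2295 -0.0842 0.3044 ; trq: 72.2013 12.9717 -0.4479
step 39 ; q: 0.2078 -1.6349 -2.4757 ; dq: 1.0480 -3.0632 3.1616 ; p_ee: 0.2326 -0.0894 0.2949 ; trq: 52.2593 10.7704 -1.8882
step 40 ; q: 0.2379 -1.6888 -2.4191 ; dq: 2.9400 -4.0773 4.3428 ; p_ee: 0.2330 -0.0945 0.2856 ; trq: -16.6314 1.8373 -2.0409
step 41 ; q: 0.2730 -1.7431 -2.3745 ; dq: 1.7584 -3.1973 1.6796 ; p_ee: 0.2291 -0.1002 0.2776 ; trq: -69.9479 -4.4419 -0.6398
step 42 ; q: 0.2750 -1.7772 -2.3809 ; dq: -1.4556 -1.4049 -2.4188 ; p_ee: 0.2228 -0.1050 0.2697 ; trq: -67.8146 -4.5845 1.0828
step 43 ; q: 0.2315 -1.7876 -2.4354 ; dq: -4.3314 0.0041 -4.7838 ; p_ee: 0.2183 -0.1092 0.2609 ; trq: -16.8424 0.0183 1.8147
step 44 ; q: 0.1620 -1.7867 -2.4994 ; dq: -4.9409 0.1236 -3.7663 ; p_ee: 0.2183 -0.1145 0.2512 ; trq: 56.8352 7.9780 1.0286
step 45 ; q: 0.1061 -1.7958 -2.5240 ; dq: -2.5345 -1.3133 0.3746 ; p_ee: 0.2224 -0.1200 0.2395


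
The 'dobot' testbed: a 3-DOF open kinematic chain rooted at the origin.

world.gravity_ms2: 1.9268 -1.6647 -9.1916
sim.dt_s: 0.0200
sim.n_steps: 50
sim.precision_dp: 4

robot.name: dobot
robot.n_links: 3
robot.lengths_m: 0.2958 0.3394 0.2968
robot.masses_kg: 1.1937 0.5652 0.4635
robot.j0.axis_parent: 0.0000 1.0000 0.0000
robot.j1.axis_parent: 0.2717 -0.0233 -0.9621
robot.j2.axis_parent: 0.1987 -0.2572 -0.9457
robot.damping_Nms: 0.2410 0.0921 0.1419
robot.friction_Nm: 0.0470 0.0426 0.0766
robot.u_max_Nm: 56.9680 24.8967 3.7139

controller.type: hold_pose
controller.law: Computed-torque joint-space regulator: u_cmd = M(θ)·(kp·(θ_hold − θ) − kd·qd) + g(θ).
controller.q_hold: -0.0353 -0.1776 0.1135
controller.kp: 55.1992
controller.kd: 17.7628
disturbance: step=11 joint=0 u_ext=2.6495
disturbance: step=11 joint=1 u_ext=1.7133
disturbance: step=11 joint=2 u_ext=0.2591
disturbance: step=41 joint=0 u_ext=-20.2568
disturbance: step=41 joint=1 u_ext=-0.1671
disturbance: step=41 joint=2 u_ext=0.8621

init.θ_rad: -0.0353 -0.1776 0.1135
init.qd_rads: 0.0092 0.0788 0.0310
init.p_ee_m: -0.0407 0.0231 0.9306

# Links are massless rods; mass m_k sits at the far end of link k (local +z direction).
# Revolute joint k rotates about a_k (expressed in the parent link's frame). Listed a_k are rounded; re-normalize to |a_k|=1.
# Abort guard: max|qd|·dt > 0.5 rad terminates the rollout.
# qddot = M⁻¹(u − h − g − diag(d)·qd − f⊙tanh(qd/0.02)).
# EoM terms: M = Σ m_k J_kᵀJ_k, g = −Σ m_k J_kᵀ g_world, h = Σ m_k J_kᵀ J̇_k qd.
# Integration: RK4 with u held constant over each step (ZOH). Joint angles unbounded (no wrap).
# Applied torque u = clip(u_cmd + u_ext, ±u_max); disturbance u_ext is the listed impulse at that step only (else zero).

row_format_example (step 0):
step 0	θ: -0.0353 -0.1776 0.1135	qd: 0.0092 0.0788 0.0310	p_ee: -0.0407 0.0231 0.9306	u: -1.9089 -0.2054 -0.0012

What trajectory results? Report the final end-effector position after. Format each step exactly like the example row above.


step 1	θ: -0.0354 -0.1748 0.1080	qd: 0.0333 -0.1352 0.5952	p_ee: -0.0404 0.0230 0.9306	u: -1.8946 -0.1896 -0.0128
step 2	θ: -0.0355 -0.1729 0.1042	qd: 0.0402 -0.1839 0.7346	p_ee: -0.0401 0.0229 0.9306	u: -1.9087 -0.1879 -0.0150
step 3	θ: -0.0355 -0.1713 0.1010	qd: 0.0420 -0.1949 0.7591	p_ee: -0.0399 0.0229 0.9306	u: -1.9233 -0.1877 -0.0145
step 4	θ: -0.0355 -0.1698 0.0979	qd: 0.0426 -0.1995 0.7659	p_ee: -0.0397 0.0228 0.9307	u: -1.9345 -0.1879 -0.0138
step 5	θ: -0.0355 -0.1683 0.0949	qd: 0.0428 -0.2027 0.7700	p_ee: -0.0395 0.0228 0.9307	u: -1.9427 -0.1882 -0.0131
step 6	θ: -0.0355 -0.1669 0.0919	qd: 0.0429 -0.2056 0.7738	p_ee: -0.0392 0.0227 0.9307	u: -1.9487 -0.1885 -0.0126
step 7	θ: -0.0355 -0.1655 0.0889	qd: 0.0429 -0.2083 0.7776	p_ee: -0.0390 0.0227 0.9307	u: -1.9532 -0.1888 -0.0121
step 8	θ: -0.0355 -0.1642 0.0860	qd: 0.0428 -0.2108 0.7814	p_ee: -0.0388 0.0226 0.9307	u: -1.9567 -0.1892 -0.0117
step 9	θ: -0.0355 -0.1629 0.0830	qd: 0.0426 -0.2132 0.7853	p_ee: -0.0386 0.0226 0.9307	u: -1.9594 -0.1895 -0.0113
step 10	θ: -0.0355 -0.1616 0.0801	qd: 0.0425 -0.2155 0.7891	p_ee: -0.0384 0.0226 0.9307	u: -1.9616 -0.1899 -0.0110
step 11	θ: -0.0355 -0.1603 0.0772	qd: 0.0423 -0.2178 0.7930	p_ee: -0.0382 0.0226 0.9308	u: 0.6860 1.5231 0.2484
step 12	θ: -0.0352 -0.1392 0.0672	qd: 0.0953 1.6218 0.5076	p_ee: -0.0371 0.0197 0.9309	u: -2.9657 -0.7789 -0.1207
step 13	θ: -0.0340 -0.1123 0.0678	qd: 0.0841 0.7185 0.7865	p_ee: -0.0359 0.0151 0.9311	u: -2.6260 -0.5390 -0.0730
step 14	θ: -0.0332 -0.0988 0.0685	qd: 0.0650 0.2286 0.7823	p_ee: -0.0352 0.0128 0.9312	u: -2.3989 -0.3950 -0.0424
step 15	θ: -0.0327 -0.0922 0.0674	qd: 0.0505 -0.0264 0.7505	p_ee: -0.0348 0.0117 0.9312	u: -2.2502 -0.3172 -0.0265
step 16	θ: -0.0326 -0.0893 0.0649	qd: 0.0431 -0.1736 0.7695	p_ee: -0.0345 0.0114 0.9312	u: -2.1588 -0.2746 -0.0192
step 17	θ: -0.0326 -0.0885 0.0622	qd: 0.0379 -0.2554 0.7700	p_ee: -0.0343 0.0114 0.9312	u: -2.0985 -0.2489 -0.0146
step 18	θ: -0.0327 -0.0889 0.0593	qd: 0.0345 -0.3019 0.7692	p_ee: -0.0341 0.0116 0.9312	u: -2.0577 -0.2330 -0.0118
step 19	θ: -0.0329 -0.0900 0.0564	qd: 0.0324 -0.3279 0.7708	p_ee: -0.0341 0.0120 0.9312	u: -2.0299 -0.2231 -0.0100
step 20	θ: -0.0331 -0.0915 0.0534	qd: 0.0313 -0.3417 0.7743	p_ee: -0.0340 0.0125 0.9312	u: -2.0109 -0.2169 -0.0090
step 21	θ: -0.0333 -0.0931 0.0504	qd: 0.0308 -0.3482 0.7792	p_ee: -0.0340 0.0129 0.9312	u: -1.9981 -0.2129 -0.0083
step 22	θ: -0.0335 -0.0948 0.0473	qd: 0.0307 -0.3504 0.7848	p_ee: -0.0340 0.0134 0.9312	u: -1.9896 -0.2103 -0.0078
step 23	θ: -0.0337 -0.0964 0.0443	qd: 0.0309 -0.3502 0.7909	p_ee: -0.0339 0.0139 0.9312	u: -1.9840 -0.2086 -0.0075
step 24	θ: -0.0339 -0.0980 0.0414	qd: 0.0312 -0.3486 0.7972	p_ee: -0.0339 0.0143 0.9312	u: -1.9805 -0.2074 -0.0071
step 25	θ: -0.0341 -0.0995 0.0384	qd: 0.0317 -0.3462 0.8036	p_ee: -0.0339 0.0147 0.9312	u: -1.9785 -0.2065 -0.0069
step 26	θ: -0.0344 -0.1008 0.0355	qd: 0.0322 -0.3434 0.8099	p_ee: -0.0339 0.0152 0.9312	u: -1.9775 -0.2059 -0.0066
step 27	θ: -0.0346 -0.1021 0.0326	qd: 0.0327 -0.3405 0.8162	p_ee: -0.0339 0.0156 0.9312	u: -1.9772 -0.2054 -0.0063
step 28	θ: -0.0348 -0.1033 0.0297	qd: 0.0333 -0.3376 0.8225	p_ee: -0.0338 0.0160 0.9312	u: -1.9774 -0.2050 -0.0061
step 29	θ: -0.0349 -0.1044 0.0269	qd: 0.0338 -0.3348 0.8286	p_ee: -0.0338 0.0163 0.9312	u: -1.9779 -0.2047 -0.0058
step 30	θ: -0.0351 -0.1054 0.0240	qd: 0.0344 -0.3322 0.8346	p_ee: -0.0338 0.0167 0.9312	u: -1.9788 -0.2044 -0.0056
step 31	θ: -0.0353 -0.1063 0.0213	qd: 0.0349 -0.3297 0.8405	p_ee: -0.0338 0.0170 0.9312	u: -1.9798 -0.2042 -0.0053
step 32	θ: -0.0355 -0.1071 0.0185	qd: 0.0354 -0.3274 0.8463	p_ee: -0.0337 0.0173 0.9312	u: -1.9809 -0.2040 -0.0051
step 33	θ: -0.0356 -0.1078 0.0157	qd: 0.0359 -0.3252 0.8520	p_ee: -0.0337 0.0176 0.9311	u: -1.9822 -0.2039 -0.0048
step 34	θ: -0.0358 -0.1084 0.0130	qd: 0.0363 -0.3233 0.8577	p_ee: -0.0336 0.0179 0.9311	u: -1.9835 -0.2037 -0.0045
step 35	θ: -0.0359 -0.1090 0.0103	qd: 0.0368 -0.3215 0.8632	p_ee: -0.0336 0.0182 0.9311	u: -1.9848 -0.2036 -0.0043
step 36	θ: -0.0361 -0.1094 0.0077	qd: 0.0372 -0.3198 0.8686	p_ee: -0.0335 0.0185 0.9311	u: -1.9862 -0.2035 -0.0040
step 37	θ: -0.0362 -0.1099 0.0050	qd: 0.0376 -0.3184 0.8740	p_ee: -0.0334 0.0187 0.9311	u: -1.9877 -0.2034 -0.0038
step 38	θ: -0.0363 -0.1102 0.0024	qd: 0.0380 -0.3171 0.8793	p_ee: -0.0334 0.0189 0.9311	u: -1.9891 -0.2034 -0.0035
step 39	θ: -0.0364 -0.1105 -0.0002	qd: 0.0384 -0.3159 0.8845	p_ee: -0.0333 0.0192 0.9311	u: -1.9906 -0.2033 -0.0033
step 40	θ: -0.0366 -0.1107 -0.0028	qd: 0.0388 -0.3148 0.8896	p_ee: -0.0332 0.0194 0.9311	u: -1.9921 -0.2033 -0.0030
step 41	θ: -0.0367 -0.1109 -0.0054	qd: 0.0391 -0.3139 0.8947	p_ee: -0.0332 0.0196 0.9311	u: -22.2504 -0.3704 0.8593
step 42	θ: -0.0420 -0.1135 -0.0020	qd: -0.5038 -0.4361 1.0776	p_ee: -0.0384 0.0198 0.9309	u: 5.4767 -0.1512 -0.3048
step 43	θ: -0.0510 -0.1151 -0.0031	qd: -0.3038 -0.3656 0.9562	p_ee: -0.0467 0.0202 0.9305	u: 3.2568 -0.1677 -0.2120
step 44	θ: -0.0566 -0.1159 -0.0049	qd: -0.1639 -0.3369 0.9268	p_ee: -0.0518 0.0204 0.9302	u: 1.6955 -0.1785 -0.1480
step 45	θ: -0.0598 -0.1163 -0.0069	qd: -0.0677 -0.3217 0.9176	p_ee: -0.0546 0.0206 0.9301	u: 0.5945 -0.1858 -0.1031
step 46	θ: -0.0614 -0.1165 -0.0091	qd: -0.0031 -0.3124 0.9136	p_ee: -0.0560 0.0208 0.9300	u: -0.1750 -0.1908 -0.0718
step 47	θ: -0.0619 -0.1165 -0.0115	qd: 0.0399 -0.3074 0.9152	p_ee: -0.0563 0.0210 0.9300	u: -0.7132 -0.1943 -0.0501
step 48	θ: -0.0618 -0.1163 -0.0140	qd: 0.0677 -0.3042 0.9176	p_ee: -0.0560 0.0211 0.9300	u: -1.0887 -0.1968 -0.0349
step 49	θ: -0.0612 -0.1161 -0.0165	qd: 0.0845 -0.3001 0.9125	p_ee: -0.0552 0.0212 0.9300	u: -1.3478 -0.1984 -0.0242
step 50	θ: -0.0603 -0.1157 -0.0190	qd: 0.0944 -0.2979 0.9111	p_ee: -0.0542 0.0213 0.9301
final p_ee position (m): -0.0542 0.0213 0.9301
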